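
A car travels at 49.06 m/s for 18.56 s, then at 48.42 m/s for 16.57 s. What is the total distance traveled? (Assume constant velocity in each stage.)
d₁ = v₁t₁ = 49.06 × 18.56 = 910.554 m
d₂ = v₂t₂ = 48.42 × 16.57 = 802.319 m
d_total = 910.554 + 802.319 = 1712.87 m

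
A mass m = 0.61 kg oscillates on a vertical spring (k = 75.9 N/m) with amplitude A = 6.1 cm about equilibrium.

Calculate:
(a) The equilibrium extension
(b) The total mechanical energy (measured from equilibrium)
x_eq = mg/k = 0.61×9.81/75.9 = 0.07884 m = 7.884 cm
E = ½kA² = ½×75.9×(0.061)² = 0.1412 J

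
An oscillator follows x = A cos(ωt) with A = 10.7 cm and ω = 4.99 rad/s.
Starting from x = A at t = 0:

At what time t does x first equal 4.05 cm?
cos(ωt) = x/A = 4.05/10.7 = 0.3785
ωt = arccos(0.3785) = 1.183 rad
t = 1.183/4.99 = 0.237 s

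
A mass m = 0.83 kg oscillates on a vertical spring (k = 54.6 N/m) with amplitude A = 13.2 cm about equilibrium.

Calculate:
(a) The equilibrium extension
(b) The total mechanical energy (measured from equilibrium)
x_eq = mg/k = 0.83×9.81/54.6 = 0.1491 m = 14.91 cm
E = ½kA² = ½×54.6×(0.132)² = 0.4757 J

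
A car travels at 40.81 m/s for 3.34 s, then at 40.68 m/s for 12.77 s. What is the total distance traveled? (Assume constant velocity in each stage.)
d₁ = v₁t₁ = 40.81 × 3.34 = 136.305 m
d₂ = v₂t₂ = 40.68 × 12.77 = 519.484 m
d_total = 136.305 + 519.484 = 655.79 m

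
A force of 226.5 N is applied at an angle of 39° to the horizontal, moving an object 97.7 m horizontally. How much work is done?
W = Fd cosθ = 226.5×97.7×cos(39°) = 17198.0 J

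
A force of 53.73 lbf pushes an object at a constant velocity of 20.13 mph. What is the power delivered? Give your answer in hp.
P = Fv = 239 N × 8.999 m/s = 2151 W = 2.884 hp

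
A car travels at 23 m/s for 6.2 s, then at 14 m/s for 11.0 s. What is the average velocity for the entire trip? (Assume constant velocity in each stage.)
d₁ = v₁t₁ = 23 × 6.2 = 142.6 m
d₂ = v₂t₂ = 14 × 11.0 = 154 m
d_total = 296.6 m, t_total = 17.2 s
v_avg = d_total/t_total = 296.6/17.2 = 17.24 m/s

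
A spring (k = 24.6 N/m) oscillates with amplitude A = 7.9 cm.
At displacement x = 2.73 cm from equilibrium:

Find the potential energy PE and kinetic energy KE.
E_total = ½kA² = ½×24.6×(0.079)² = 0.07676 J
PE = ½kx² = ½×24.6×(0.0273)² = 0.009167 J
KE = E_total − PE = 0.0676 J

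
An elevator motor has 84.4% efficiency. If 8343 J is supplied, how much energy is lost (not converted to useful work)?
W_out = η × W_in = 0.844×8343 = 7041.5 J
W_lost = W_in − W_out = 8343 − 7041.5 = 1301.5 J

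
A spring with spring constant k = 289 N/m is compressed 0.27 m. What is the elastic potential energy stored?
PE = ½kx² = ½×289×0.27² = 10.53 J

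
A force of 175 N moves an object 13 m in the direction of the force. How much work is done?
W = Fd = 175×13 = 2275.0 J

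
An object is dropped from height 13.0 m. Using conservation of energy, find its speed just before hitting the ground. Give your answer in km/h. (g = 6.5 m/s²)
mgh = ½mv² → v = √(2gh) = √(2×6.5×13) = 13 m/s = 46.8 km/h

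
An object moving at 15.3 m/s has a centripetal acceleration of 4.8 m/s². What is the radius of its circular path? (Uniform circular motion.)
r = v²/a_c = 15.3²/4.8 = 48.77 m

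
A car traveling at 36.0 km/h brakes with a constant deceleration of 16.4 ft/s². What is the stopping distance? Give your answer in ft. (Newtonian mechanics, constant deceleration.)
d = v₀² / (2a) (with unit conversion) = 32.82 ft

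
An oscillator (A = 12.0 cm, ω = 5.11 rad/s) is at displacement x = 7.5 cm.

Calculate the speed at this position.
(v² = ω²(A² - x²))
v = ω√(A² − x²) = 5.11×√(0.12² − 0.075²) = 0.4787 m/s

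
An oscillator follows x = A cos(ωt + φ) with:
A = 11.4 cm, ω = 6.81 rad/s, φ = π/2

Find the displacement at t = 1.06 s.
x = A cos(ωt + φ) = 11.4×cos(6.81×1.06 + π/2) = -9.175 cm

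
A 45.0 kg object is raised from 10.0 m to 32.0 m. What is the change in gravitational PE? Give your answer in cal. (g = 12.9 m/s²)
ΔPE = mg(h₂ − h₁) = 45 kg × 12.9 m/s² × (32 − 10) m = 1.277e+04 J = 3052.0 cal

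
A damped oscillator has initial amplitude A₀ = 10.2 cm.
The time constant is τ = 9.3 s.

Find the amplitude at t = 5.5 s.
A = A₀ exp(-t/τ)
A = A₀ exp(−t/τ) = 10.2×exp(−5.5/9.3) = 5.646 cm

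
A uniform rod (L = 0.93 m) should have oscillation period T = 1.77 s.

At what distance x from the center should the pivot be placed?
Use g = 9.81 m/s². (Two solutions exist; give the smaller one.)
T = 2π√((L²/12 + x²)/(gx)). Let c = T²g/(4π²) = 0.7785.
x² − cx + L²/12 = 0 → x = (c − √(c² − L²/3))/2 = 0.1074 m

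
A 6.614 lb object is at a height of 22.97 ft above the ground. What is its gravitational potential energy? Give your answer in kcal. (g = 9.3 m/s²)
PE = mgh = 3 kg × 9.3 m/s² × 7.001 m = 195.3 J = 0.04669 kcal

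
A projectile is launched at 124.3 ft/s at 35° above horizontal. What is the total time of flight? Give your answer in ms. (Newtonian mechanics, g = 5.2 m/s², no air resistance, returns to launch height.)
T = 2v₀sin(θ)/g (with unit conversion) = 8358.0 ms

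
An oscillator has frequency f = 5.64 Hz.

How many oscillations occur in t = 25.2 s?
n = f×t = 5.64×25.2 = 142.1 oscillations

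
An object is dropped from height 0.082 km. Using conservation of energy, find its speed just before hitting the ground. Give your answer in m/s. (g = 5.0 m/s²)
mgh = ½mv² → v = √(2gh) = √(2×5.0×82) = 28.64 m/s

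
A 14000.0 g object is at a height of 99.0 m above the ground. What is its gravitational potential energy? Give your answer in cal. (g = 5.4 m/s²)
PE = mgh = 14 kg × 5.4 m/s² × 99 m = 7484 J = 1789.0 cal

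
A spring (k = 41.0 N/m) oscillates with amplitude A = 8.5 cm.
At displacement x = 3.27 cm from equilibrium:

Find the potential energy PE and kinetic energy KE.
E_total = ½kA² = ½×41.0×(0.085)² = 0.1481 J
PE = ½kx² = ½×41.0×(0.0327)² = 0.02192 J
KE = E_total − PE = 0.1262 J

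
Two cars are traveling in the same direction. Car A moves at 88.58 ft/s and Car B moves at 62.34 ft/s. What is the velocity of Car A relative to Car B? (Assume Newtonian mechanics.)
v_rel = v_A - v_B = 88.58 - 62.34 = 26.24 ft/s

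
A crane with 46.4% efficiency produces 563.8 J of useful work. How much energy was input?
W_in = W_out/η = 563.8/0.464 = 1215.1 J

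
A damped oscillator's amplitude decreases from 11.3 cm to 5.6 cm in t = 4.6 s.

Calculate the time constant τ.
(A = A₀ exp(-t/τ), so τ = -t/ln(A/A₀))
A/A₀ = 5.6/11.3 = 0.4956; ln(A/A₀) = -0.702
τ = −t/ln(A/A₀) = −4.6/-0.702 = 6.552 s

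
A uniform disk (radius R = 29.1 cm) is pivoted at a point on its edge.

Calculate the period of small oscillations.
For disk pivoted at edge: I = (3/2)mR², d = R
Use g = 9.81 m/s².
I/m = (3/2)R² = 0.127 m²; d = R = 0.291 m
T = 2π√((3/2)R²/(gR)) = 2π√(3R/(2g)) = 1.325 s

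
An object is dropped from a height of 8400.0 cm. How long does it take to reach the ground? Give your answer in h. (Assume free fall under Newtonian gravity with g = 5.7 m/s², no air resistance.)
t = √(2h/g) (with unit conversion) = 0.001508 h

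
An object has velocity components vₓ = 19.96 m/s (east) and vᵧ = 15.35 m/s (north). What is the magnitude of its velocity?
|v| = √(vₓ² + vᵧ²) = √(19.96² + 15.35²) = √(634.024) = 25.18 m/s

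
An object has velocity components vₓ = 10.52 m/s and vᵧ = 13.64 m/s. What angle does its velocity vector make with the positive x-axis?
θ = arctan(vᵧ/vₓ) = arctan(13.64/10.52) = 52.36°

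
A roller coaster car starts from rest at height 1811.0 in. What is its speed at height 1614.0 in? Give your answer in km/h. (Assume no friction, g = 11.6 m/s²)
mgh₁ = ½mv₂² + mgh₂ → v₂ = √(2g(h₁−h₂)) = √(2×11.6×(46−41)) = 10.77 m/s = 38.79 km/h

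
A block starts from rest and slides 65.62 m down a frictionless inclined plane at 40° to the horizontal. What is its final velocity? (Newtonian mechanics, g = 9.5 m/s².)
a = g sin(θ) = 9.5 × sin(40°) = 6.11 m/s²
v = √(2ad) = √(2 × 6.11 × 65.62) = 28.31 m/s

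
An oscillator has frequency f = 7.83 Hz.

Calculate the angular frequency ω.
ω = 2πf = 2π×7.83 = 49.2 rad/s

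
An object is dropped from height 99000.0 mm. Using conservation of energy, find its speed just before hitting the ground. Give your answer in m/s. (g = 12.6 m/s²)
mgh = ½mv² → v = √(2gh) = √(2×12.6×99) = 49.95 m/s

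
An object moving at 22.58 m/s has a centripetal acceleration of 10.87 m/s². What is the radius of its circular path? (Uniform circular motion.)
r = v²/a_c = 22.58²/10.87 = 46.9 m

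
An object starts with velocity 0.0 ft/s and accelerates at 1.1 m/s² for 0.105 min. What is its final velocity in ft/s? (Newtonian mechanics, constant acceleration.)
v = v₀ + at (with unit conversion) = 22.74 ft/s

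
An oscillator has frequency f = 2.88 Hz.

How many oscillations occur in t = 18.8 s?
n = f×t = 2.88×18.8 = 54.14 oscillations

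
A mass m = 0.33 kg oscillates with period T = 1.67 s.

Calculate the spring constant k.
T = 2π√(m/k) → k = m(2π/T)² = 0.33×(2π/1.67)² = 4.671 N/m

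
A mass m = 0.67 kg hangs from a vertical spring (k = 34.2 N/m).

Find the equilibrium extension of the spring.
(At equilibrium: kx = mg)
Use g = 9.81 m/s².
x_eq = mg/k = 0.67×9.81/34.2 = 0.1922 m = 19.22 cm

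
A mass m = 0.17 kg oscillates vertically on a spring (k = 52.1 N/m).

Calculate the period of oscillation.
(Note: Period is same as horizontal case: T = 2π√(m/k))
T = 2π√(m/k) = 2π√(0.17/52.1) = 0.3589 s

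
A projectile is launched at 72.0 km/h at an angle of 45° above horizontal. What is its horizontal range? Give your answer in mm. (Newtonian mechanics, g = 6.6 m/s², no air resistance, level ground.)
R = v₀² sin(2θ) / g (with unit conversion) = 60610.0 mm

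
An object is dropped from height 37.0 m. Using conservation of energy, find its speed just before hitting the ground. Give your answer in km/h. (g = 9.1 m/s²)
mgh = ½mv² → v = √(2gh) = √(2×9.1×37) = 25.95 m/s = 93.42 km/h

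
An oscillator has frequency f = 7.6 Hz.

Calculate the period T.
T = 1/f = 1/7.6 = 0.1316 s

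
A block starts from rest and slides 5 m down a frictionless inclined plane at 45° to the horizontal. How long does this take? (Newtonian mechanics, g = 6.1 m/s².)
a = g sin(θ) = 6.1 × sin(45°) = 4.31 m/s²
t = √(2d/a) = √(2 × 5 / 4.31) = 1.52 s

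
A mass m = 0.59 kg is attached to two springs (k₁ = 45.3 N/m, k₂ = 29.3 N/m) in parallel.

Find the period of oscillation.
k_eq = k₁+k₂ = 74.6 N/m
T = 2π√(m/k_eq) = 2π√(0.59/74.6) = 0.5588 s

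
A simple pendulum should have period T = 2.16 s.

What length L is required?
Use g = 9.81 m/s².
T = 2π√(L/g) → L = g(T/2π)² = 9.81×(2.16/2π)² = 1.159 m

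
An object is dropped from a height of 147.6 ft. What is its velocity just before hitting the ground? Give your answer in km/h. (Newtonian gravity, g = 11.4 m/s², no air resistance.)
v = √(2gh) (with unit conversion) = 115.3 km/h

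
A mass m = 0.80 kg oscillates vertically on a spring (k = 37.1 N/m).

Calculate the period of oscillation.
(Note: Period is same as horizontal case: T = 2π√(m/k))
T = 2π√(m/k) = 2π√(0.8/37.1) = 0.9227 s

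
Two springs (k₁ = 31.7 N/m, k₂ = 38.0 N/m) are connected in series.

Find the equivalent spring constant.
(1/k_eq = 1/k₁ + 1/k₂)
1/k_eq = 1/31.7 + 1/38.0 = 0.057862; k_eq = 17.28 N/m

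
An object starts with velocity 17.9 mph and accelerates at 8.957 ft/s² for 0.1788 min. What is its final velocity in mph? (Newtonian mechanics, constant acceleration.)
v = v₀ + at (with unit conversion) = 83.42 mph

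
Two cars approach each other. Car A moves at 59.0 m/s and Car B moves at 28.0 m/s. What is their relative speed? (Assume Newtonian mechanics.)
v_rel = v_A + v_B = 59.0 + 28.0 = 87.0 m/s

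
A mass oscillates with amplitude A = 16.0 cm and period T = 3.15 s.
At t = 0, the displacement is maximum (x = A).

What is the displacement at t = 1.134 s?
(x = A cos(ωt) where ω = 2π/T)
ω = 2π/T = 2π/3.15 = 1.995 rad/s
x = A cos(ωt) = 16.0×cos(1.995×1.134) = -10.2 cm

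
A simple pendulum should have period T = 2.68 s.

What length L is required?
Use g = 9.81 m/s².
T = 2π√(L/g) → L = g(T/2π)² = 9.81×(2.68/2π)² = 1.785 m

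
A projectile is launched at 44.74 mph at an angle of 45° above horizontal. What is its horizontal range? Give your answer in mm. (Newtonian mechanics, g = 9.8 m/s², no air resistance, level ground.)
R = v₀² sin(2θ) / g (with unit conversion) = 40820.0 mm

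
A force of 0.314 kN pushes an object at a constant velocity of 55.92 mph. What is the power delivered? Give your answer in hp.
P = Fv = 314 N × 25 m/s = 7850 W = 10.53 hp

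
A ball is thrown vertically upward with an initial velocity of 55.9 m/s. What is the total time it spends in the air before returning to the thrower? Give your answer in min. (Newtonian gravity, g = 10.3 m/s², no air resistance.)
t_total = 2v₀/g (with unit conversion) = 0.1809 min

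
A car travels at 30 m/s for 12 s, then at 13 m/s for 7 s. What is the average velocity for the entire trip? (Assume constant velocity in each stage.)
d₁ = v₁t₁ = 30 × 12 = 360 m
d₂ = v₂t₂ = 13 × 7 = 91 m
d_total = 451 m, t_total = 19 s
v_avg = d_total/t_total = 451/19 = 23.74 m/s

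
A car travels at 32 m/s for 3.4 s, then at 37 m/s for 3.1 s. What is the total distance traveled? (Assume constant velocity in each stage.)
d₁ = v₁t₁ = 32 × 3.4 = 108.8 m
d₂ = v₂t₂ = 37 × 3.1 = 114.7 m
d_total = 108.8 + 114.7 = 223.5 m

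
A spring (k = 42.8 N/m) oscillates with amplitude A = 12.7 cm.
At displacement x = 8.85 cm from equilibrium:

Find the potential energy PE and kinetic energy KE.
E_total = ½kA² = ½×42.8×(0.127)² = 0.3452 J
PE = ½kx² = ½×42.8×(0.0885)² = 0.1676 J
KE = E_total − PE = 0.1776 J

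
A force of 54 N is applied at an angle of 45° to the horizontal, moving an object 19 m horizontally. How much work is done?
W = Fd cosθ = 54×19×cos(45°) = 725.49 J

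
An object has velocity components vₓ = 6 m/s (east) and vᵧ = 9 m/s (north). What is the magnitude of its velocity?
|v| = √(vₓ² + vᵧ²) = √(6² + 9²) = √(117) = 10.82 m/s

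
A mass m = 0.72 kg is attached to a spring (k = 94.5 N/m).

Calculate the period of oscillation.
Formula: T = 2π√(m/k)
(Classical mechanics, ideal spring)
T = 2π√(m/k) = 2π√(0.72/94.5) = 0.5484 s; f = 1/T = 1.823 Hz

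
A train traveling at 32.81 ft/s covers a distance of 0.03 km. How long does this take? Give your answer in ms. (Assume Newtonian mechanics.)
t = d/v (with unit conversion) = 3000.0 ms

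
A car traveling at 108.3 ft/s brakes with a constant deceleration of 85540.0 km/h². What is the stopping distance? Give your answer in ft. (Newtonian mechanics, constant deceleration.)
d = v₀² / (2a) (with unit conversion) = 270.8 ft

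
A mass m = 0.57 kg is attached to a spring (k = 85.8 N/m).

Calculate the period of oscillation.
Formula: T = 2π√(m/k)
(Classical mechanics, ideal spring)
T = 2π√(m/k) = 2π√(0.57/85.8) = 0.5121 s; f = 1/T = 1.953 Hz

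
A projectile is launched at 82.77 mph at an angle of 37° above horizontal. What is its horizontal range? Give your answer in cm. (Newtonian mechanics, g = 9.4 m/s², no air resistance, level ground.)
R = v₀² sin(2θ) / g (with unit conversion) = 14000.0 cm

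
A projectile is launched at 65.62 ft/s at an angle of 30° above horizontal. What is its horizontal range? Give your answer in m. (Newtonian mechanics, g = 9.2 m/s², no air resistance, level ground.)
R = v₀² sin(2θ) / g (with unit conversion) = 37.66 m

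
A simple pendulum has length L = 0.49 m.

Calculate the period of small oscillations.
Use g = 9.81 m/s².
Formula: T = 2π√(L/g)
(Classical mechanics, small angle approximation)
T = 2π√(L/g) = 2π√(0.49/9.81) = 1.404 s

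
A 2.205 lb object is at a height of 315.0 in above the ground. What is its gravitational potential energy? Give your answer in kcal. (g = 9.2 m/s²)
PE = mgh = 1 kg × 9.2 m/s² × 8.001 m = 73.62 J = 0.0176 kcal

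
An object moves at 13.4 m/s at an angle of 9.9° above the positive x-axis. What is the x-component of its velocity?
vₓ = v cos(θ) = 13.4 × cos(9.9°) = 13.2 m/s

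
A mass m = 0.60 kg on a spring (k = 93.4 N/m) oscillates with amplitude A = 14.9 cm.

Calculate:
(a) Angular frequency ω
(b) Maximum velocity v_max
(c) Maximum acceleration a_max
ω = √(k/m) = √(93.4/0.6) = 12.48 rad/s
v_max = ωA = 12.48×0.149 = 1.859 m/s
a_max = ω²A = 12.48²×0.149 = 23.19 m/s²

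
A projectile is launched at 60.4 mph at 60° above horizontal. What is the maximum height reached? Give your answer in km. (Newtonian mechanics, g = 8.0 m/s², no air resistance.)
H = v₀²sin²(θ)/(2g) (with unit conversion) = 0.03417 km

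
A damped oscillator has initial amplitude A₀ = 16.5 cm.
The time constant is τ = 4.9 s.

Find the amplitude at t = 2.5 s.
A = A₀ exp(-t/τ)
A = A₀ exp(−t/τ) = 16.5×exp(−2.5/4.9) = 9.906 cm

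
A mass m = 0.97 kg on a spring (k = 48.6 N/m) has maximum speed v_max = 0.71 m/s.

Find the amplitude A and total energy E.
½mv²_max = ½kA² → A = v_max√(m/k) = 0.71×√(0.97/48.6) = 0.1003 m = 10.03 cm
E = ½mv²_max = ½×0.97×0.71² = 0.2445 J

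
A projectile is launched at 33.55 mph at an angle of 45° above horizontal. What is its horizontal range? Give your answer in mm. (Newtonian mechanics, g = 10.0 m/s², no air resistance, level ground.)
R = v₀² sin(2θ) / g (with unit conversion) = 22490.0 mm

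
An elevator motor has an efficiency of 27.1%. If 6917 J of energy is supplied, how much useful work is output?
W_out = η × W_in = 0.271 × 6917 = 1874.5 J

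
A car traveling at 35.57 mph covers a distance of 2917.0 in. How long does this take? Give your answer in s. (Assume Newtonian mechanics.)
t = d/v (with unit conversion) = 4.66 s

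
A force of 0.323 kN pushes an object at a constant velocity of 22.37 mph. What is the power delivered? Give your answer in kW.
P = Fv = 323 N × 10 m/s = 3230 W = 3.23 kW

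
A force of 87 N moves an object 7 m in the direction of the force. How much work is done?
W = Fd = 87×7 = 609.0 J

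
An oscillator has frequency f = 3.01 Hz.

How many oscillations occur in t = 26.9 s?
n = f×t = 3.01×26.9 = 80.97 oscillations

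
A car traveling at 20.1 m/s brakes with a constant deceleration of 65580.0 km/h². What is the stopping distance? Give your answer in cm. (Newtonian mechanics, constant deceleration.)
d = v₀² / (2a) (with unit conversion) = 3992.0 cm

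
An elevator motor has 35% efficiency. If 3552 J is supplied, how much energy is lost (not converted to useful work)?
W_out = η × W_in = 0.35×3552 = 1243.2 J
W_lost = W_in − W_out = 3552 − 1243.2 = 2308.8 J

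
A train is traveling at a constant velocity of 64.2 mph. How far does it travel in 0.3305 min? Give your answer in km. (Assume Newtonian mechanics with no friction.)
d = vt (with unit conversion) = 0.5691 km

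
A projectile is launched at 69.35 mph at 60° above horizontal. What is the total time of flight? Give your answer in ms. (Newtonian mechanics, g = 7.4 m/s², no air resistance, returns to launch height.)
T = 2v₀sin(θ)/g (with unit conversion) = 7256.0 ms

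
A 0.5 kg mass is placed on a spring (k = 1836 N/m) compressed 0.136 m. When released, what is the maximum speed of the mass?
½kx² = ½mv² → v = x√(k/m) = 0.136×√(1836/0.5) = 8.241 m/s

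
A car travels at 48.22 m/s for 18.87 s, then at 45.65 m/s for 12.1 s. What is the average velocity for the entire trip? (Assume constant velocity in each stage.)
d₁ = v₁t₁ = 48.22 × 18.87 = 909.911 m
d₂ = v₂t₂ = 45.65 × 12.1 = 552.365 m
d_total = 1462.28 m, t_total = 30.97 s
v_avg = d_total/t_total = 1462.28/30.97 = 47.22 m/s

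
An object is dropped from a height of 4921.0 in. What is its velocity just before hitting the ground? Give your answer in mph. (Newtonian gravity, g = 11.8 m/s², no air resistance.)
v = √(2gh) (with unit conversion) = 121.5 mph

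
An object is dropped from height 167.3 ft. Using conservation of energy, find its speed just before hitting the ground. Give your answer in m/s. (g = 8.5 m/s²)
mgh = ½mv² → v = √(2gh) = √(2×8.5×50.99) = 29.44 m/s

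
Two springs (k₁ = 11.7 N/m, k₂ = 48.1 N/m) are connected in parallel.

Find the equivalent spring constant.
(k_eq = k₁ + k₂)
k_eq = k₁ + k₂ = 11.7 + 48.1 = 59.8 N/m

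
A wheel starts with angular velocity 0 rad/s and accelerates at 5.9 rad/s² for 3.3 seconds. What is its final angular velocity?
ω = ω₀ + αt = 0 + 5.9 × 3.3 = 19.47 rad/s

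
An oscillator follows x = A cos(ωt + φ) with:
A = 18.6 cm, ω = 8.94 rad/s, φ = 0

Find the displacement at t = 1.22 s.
x = A cos(ωt + φ) = 18.6×cos(8.94×1.22 + 0) = -1.649 cm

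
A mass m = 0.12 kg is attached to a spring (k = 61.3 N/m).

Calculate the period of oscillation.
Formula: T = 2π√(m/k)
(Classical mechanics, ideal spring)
T = 2π√(m/k) = 2π√(0.12/61.3) = 0.278 s; f = 1/T = 3.597 Hz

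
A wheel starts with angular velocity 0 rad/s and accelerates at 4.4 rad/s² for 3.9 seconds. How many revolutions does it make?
θ = ω₀t + ½αt² = 0×3.9 + ½×4.4×3.9² = 33.46 rad
Revolutions = θ/(2π) = 33.46/(2π) = 5.33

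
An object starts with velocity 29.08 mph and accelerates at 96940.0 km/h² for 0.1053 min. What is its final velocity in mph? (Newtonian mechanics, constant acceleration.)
v = v₀ + at (with unit conversion) = 134.8 mph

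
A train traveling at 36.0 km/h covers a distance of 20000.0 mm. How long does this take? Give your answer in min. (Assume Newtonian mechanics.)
t = d/v (with unit conversion) = 0.03333 min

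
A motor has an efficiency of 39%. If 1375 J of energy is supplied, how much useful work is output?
W_out = η × W_in = 0.39 × 1375 = 536.25 J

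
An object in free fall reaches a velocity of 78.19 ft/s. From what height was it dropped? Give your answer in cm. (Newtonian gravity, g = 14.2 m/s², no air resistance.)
h = v²/(2g) (with unit conversion) = 2000.0 cm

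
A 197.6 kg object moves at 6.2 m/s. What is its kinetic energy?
KE = ½mv² = ½×197.6×6.2² = 3797.872 J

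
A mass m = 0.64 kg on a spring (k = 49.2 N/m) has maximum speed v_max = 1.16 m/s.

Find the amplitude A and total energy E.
½mv²_max = ½kA² → A = v_max√(m/k) = 1.16×√(0.64/49.2) = 0.1323 m = 13.23 cm
E = ½mv²_max = ½×0.64×1.16² = 0.4306 J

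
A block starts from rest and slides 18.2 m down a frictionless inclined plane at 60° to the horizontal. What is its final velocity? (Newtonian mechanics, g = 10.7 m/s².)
a = g sin(θ) = 10.7 × sin(60°) = 9.27 m/s²
v = √(2ad) = √(2 × 9.27 × 18.2) = 18.37 m/s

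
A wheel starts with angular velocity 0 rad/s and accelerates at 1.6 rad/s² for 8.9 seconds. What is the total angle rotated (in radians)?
θ = ω₀t + ½αt² = 0×8.9 + ½×1.6×8.9² = 63.37 rad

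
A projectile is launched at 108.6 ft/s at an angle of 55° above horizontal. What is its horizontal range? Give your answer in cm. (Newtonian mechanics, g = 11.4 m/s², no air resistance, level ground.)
R = v₀² sin(2θ) / g (with unit conversion) = 9032.0 cm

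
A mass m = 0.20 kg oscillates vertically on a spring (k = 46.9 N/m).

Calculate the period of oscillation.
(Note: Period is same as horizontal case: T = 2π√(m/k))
T = 2π√(m/k) = 2π√(0.2/46.9) = 0.4103 s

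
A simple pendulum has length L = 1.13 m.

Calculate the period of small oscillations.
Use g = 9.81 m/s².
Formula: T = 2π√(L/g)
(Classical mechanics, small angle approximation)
T = 2π√(L/g) = 2π√(1.13/9.81) = 2.132 s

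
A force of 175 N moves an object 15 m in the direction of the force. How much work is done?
W = Fd = 175×15 = 2625.0 J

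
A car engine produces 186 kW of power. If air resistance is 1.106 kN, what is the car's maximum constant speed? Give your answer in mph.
P = Fv → v = P/F = 186000 W / 1106 N = 168.2 m/s = 376.2 mph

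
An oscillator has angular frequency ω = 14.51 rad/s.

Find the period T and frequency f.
T = 2π/ω = 2π/14.51 = 0.433 s; f = ω/2π = 2.309 Hz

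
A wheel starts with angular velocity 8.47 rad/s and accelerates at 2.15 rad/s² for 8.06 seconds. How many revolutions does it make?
θ = ω₀t + ½αt² = 8.47×8.06 + ½×2.15×8.06² = 138.1 rad
Revolutions = θ/(2π) = 138.1/(2π) = 21.98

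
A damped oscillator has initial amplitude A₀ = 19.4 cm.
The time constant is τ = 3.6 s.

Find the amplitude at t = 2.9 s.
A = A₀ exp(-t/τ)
A = A₀ exp(−t/τ) = 19.4×exp(−2.9/3.6) = 8.669 cm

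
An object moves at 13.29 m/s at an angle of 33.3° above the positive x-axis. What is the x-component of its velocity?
vₓ = v cos(θ) = 13.29 × cos(33.3°) = 11.11 m/s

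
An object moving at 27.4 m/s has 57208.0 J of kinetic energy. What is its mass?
KE = ½mv² → m = 2KE/v² = 2×57208.0/27.4² = 152.4 kg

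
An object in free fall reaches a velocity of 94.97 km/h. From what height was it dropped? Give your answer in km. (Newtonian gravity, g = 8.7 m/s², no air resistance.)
h = v²/(2g) (with unit conversion) = 0.04 km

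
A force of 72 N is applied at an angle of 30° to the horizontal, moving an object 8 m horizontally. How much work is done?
W = Fd cosθ = 72×8×cos(30°) = 498.83 J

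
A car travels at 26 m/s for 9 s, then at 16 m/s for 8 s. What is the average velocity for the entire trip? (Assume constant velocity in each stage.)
d₁ = v₁t₁ = 26 × 9 = 234 m
d₂ = v₂t₂ = 16 × 8 = 128 m
d_total = 362 m, t_total = 17 s
v_avg = d_total/t_total = 362/17 = 21.29 m/s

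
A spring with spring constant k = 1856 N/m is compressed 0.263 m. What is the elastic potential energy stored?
PE = ½kx² = ½×1856×0.263² = 64.19 J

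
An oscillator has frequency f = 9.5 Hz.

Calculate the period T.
T = 1/f = 1/9.5 = 0.1053 s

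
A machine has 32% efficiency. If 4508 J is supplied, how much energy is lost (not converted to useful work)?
W_out = η × W_in = 0.32×4508 = 1442.6 J
W_lost = W_in − W_out = 4508 − 1442.6 = 3065.4 J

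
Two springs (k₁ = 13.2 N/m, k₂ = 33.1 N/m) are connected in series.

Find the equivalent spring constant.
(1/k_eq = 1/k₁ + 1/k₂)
1/k_eq = 1/13.2 + 1/33.1 = 0.10597; k_eq = 9.437 N/m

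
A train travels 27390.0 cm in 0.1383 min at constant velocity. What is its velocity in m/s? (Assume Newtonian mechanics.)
v = d/t (with unit conversion) = 33.01 m/s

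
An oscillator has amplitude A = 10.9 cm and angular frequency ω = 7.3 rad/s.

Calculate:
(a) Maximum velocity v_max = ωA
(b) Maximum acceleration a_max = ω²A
v_max = ωA = 7.3×0.109 = 0.7957 m/s
a_max = ω²A = 7.3²×0.109 = 5.809 m/s²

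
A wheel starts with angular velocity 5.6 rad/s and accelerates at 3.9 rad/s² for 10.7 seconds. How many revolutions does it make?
θ = ω₀t + ½αt² = 5.6×10.7 + ½×3.9×10.7² = 283.18 rad
Revolutions = θ/(2π) = 283.18/(2π) = 45.07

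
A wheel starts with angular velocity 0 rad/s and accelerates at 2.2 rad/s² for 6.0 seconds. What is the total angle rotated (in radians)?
θ = ω₀t + ½αt² = 0×6.0 + ½×2.2×6.0² = 39.6 rad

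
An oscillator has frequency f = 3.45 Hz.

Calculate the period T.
T = 1/f = 1/3.45 = 0.2899 s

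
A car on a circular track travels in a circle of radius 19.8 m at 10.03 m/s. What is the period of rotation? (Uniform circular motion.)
T = 2πr/v = 2π×19.8/10.03 = 12.4 s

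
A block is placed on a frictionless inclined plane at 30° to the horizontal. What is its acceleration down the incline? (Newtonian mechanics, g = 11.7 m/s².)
a = g sin(θ) = 11.7 × sin(30°) = 11.7 × 0.5 = 5.85 m/s²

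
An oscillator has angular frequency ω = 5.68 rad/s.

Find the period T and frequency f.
T = 2π/ω = 2π/5.68 = 1.106 s; f = ω/2π = 0.904 Hz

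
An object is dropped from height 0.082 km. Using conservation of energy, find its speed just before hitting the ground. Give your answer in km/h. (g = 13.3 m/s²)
mgh = ½mv² → v = √(2gh) = √(2×13.3×82) = 46.7 m/s = 168.1 km/h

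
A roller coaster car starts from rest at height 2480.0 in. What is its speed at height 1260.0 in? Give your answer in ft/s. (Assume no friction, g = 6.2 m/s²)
mgh₁ = ½mv₂² + mgh₂ → v₂ = √(2g(h₁−h₂)) = √(2×6.2×(62.99−32)) = 19.6 m/s = 64.31 ft/s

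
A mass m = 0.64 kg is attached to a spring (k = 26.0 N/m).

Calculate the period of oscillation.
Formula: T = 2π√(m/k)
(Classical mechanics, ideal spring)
T = 2π√(m/k) = 2π√(0.64/26.0) = 0.9858 s; f = 1/T = 1.014 Hz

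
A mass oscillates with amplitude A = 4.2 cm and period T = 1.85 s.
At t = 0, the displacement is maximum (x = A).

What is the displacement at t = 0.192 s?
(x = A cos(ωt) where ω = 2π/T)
ω = 2π/T = 2π/1.85 = 3.396 rad/s
x = A cos(ωt) = 4.2×cos(3.396×0.192) = 3.338 cm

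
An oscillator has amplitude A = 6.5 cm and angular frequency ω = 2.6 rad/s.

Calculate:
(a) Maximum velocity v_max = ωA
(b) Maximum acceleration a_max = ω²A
v_max = ωA = 2.6×0.065 = 0.169 m/s
a_max = ω²A = 2.6²×0.065 = 0.4394 m/s²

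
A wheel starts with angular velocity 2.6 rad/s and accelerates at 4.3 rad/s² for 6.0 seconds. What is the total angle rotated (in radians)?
θ = ω₀t + ½αt² = 2.6×6.0 + ½×4.3×6.0² = 93.0 rad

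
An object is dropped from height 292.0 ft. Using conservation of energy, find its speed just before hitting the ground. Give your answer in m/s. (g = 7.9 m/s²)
mgh = ½mv² → v = √(2gh) = √(2×7.9×89) = 37.5 m/s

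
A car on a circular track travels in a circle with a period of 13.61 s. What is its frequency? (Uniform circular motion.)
f = 1/T = 1/13.61 = 0.0735 Hz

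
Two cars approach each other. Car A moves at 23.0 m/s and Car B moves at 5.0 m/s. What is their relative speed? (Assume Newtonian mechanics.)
v_rel = v_A + v_B = 23.0 + 5.0 = 28.0 m/s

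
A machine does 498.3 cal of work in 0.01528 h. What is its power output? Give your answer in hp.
P = W/t = 2085 J / 55.01 s = 37.9 W = 0.05083 hp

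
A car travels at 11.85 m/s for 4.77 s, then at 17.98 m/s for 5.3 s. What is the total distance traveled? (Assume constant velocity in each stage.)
d₁ = v₁t₁ = 11.85 × 4.77 = 56.5245 m
d₂ = v₂t₂ = 17.98 × 5.3 = 95.294 m
d_total = 56.5245 + 95.294 = 151.82 m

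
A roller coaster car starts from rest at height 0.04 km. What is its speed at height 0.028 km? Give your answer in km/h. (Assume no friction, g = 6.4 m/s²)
mgh₁ = ½mv₂² + mgh₂ → v₂ = √(2g(h₁−h₂)) = √(2×6.4×(40−28)) = 12.39 m/s = 44.62 km/h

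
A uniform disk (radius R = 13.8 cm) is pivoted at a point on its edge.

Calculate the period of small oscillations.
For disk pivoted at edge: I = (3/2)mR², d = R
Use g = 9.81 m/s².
I/m = (3/2)R² = 0.02857 m²; d = R = 0.138 m
T = 2π√((3/2)R²/(gR)) = 2π√(3R/(2g)) = 0.9127 s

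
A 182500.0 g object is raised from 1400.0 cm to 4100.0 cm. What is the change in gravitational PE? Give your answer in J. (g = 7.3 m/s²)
ΔPE = mg(h₂ − h₁) = 182.5 kg × 7.3 m/s² × (41 − 14) m = 3.597e+04 J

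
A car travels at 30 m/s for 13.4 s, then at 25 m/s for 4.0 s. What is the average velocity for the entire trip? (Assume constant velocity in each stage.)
d₁ = v₁t₁ = 30 × 13.4 = 402 m
d₂ = v₂t₂ = 25 × 4.0 = 100 m
d_total = 502.0 m, t_total = 17.4 s
v_avg = d_total/t_total = 502.0/17.4 = 28.85 m/s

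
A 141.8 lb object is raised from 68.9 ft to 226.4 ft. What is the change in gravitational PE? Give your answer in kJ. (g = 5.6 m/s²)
ΔPE = mg(h₂ − h₁) = 64.32 kg × 5.6 m/s² × (69.01 − 21) m = 1.729e+04 J = 17.29 kJ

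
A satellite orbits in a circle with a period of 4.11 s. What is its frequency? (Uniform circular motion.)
f = 1/T = 1/4.11 = 0.2433 Hz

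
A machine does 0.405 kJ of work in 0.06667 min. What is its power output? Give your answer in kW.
P = W/t = 405 J / 4 s = 101.2 W = 0.1012 kW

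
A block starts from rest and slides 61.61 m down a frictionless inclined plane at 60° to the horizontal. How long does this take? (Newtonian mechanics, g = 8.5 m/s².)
a = g sin(θ) = 8.5 × sin(60°) = 7.36 m/s²
t = √(2d/a) = √(2 × 61.61 / 7.36) = 4.09 s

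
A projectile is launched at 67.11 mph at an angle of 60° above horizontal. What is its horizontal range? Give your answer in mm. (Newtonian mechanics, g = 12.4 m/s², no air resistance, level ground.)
R = v₀² sin(2θ) / g (with unit conversion) = 62860.0 mm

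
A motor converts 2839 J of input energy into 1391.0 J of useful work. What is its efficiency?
η = W_out/W_in = 1391.0/2839 = 0.49 = 49.0%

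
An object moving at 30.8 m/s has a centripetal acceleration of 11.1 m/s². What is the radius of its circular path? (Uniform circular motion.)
r = v²/a_c = 30.8²/11.1 = 85.46 m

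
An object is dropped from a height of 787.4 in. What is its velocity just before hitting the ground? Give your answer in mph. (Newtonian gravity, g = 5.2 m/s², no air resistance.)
v = √(2gh) (with unit conversion) = 32.26 mph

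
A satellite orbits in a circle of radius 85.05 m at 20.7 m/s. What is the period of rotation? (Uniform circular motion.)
T = 2πr/v = 2π×85.05/20.7 = 25.82 s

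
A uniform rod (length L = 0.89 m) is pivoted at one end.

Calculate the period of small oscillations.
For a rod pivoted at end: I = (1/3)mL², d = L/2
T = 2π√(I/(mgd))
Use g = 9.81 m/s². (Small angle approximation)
I/m = (1/3)L² = 0.264 m²; d = L/2 = 0.445 m
T = 2π√(I/(mgd)) = 2π√(0.264/(9.81×0.445)) = 1.545 s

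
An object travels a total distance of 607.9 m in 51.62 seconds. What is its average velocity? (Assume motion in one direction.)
v_avg = Δd / Δt = 607.9 / 51.62 = 11.78 m/s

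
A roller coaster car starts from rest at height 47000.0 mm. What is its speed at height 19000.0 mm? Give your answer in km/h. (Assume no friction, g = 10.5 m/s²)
mgh₁ = ½mv₂² + mgh₂ → v₂ = √(2g(h₁−h₂)) = √(2×10.5×(47−19)) = 24.25 m/s = 87.3 km/h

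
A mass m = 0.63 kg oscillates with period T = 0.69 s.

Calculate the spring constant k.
T = 2π√(m/k) → k = m(2π/T)² = 0.63×(2π/0.69)² = 52.24 N/m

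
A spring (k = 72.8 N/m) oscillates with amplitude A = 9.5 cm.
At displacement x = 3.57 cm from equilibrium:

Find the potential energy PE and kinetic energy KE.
E_total = ½kA² = ½×72.8×(0.095)² = 0.3285 J
PE = ½kx² = ½×72.8×(0.0357)² = 0.04639 J
KE = E_total − PE = 0.2821 J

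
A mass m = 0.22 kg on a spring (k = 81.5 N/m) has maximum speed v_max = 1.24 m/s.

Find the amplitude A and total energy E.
½mv²_max = ½kA² → A = v_max√(m/k) = 1.24×√(0.22/81.5) = 0.06442 m = 6.442 cm
E = ½mv²_max = ½×0.22×1.24² = 0.1691 J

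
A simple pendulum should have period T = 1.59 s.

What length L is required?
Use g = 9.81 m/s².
T = 2π√(L/g) → L = g(T/2π)² = 9.81×(1.59/2π)² = 0.6282 m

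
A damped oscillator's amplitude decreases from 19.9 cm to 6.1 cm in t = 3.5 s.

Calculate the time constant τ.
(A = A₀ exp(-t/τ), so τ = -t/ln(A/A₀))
A/A₀ = 6.1/19.9 = 0.3065; ln(A/A₀) = -1.182
τ = −t/ln(A/A₀) = −3.5/-1.182 = 2.96 s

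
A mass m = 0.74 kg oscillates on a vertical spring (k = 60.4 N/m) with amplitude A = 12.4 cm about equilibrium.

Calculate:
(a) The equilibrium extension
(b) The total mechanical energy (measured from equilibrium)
x_eq = mg/k = 0.74×9.81/60.4 = 0.1202 m = 12.02 cm
E = ½kA² = ½×60.4×(0.124)² = 0.4644 J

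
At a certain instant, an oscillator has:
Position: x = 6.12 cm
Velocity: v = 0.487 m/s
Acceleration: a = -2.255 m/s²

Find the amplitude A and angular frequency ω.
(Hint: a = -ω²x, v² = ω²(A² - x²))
a = −ω²x → ω = √(|a|/x) = √(2.255/0.0612) = 6.07 rad/s
v² = ω²(A² − x²) → A = √(x² + v²/ω²) = √(0.0612² + 0.487²/6.07²) = 0.1009 m = 10.09 cm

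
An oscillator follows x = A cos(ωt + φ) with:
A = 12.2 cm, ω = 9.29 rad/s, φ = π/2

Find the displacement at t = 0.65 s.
x = A cos(ωt + φ) = 12.2×cos(9.29×0.65 + π/2) = 2.955 cm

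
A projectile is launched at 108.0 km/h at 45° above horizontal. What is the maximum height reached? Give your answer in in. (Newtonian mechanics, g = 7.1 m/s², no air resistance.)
H = v₀²sin²(θ)/(2g) (with unit conversion) = 1248.0 in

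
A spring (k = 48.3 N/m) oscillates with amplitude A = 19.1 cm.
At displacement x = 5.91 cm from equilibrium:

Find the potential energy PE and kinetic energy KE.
E_total = ½kA² = ½×48.3×(0.191)² = 0.881 J
PE = ½kx² = ½×48.3×(0.0591)² = 0.08435 J
KE = E_total − PE = 0.7967 J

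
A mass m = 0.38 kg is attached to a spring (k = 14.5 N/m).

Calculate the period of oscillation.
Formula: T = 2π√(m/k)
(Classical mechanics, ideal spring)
T = 2π√(m/k) = 2π√(0.38/14.5) = 1.017 s; f = 1/T = 0.9831 Hz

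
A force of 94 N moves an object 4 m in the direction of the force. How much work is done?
W = Fd = 94×4 = 376.0 J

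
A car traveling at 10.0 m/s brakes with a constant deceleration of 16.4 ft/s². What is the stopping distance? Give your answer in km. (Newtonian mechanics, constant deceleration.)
d = v₀² / (2a) (with unit conversion) = 0.01 km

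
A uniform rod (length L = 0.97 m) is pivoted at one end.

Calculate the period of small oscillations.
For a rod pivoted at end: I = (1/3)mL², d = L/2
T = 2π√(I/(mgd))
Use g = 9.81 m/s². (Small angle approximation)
I/m = (1/3)L² = 0.3136 m²; d = L/2 = 0.485 m
T = 2π√(I/(mgd)) = 2π√(0.3136/(9.81×0.485)) = 1.613 s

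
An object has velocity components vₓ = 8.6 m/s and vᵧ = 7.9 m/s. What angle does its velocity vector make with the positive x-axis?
θ = arctan(vᵧ/vₓ) = arctan(7.9/8.6) = 42.57°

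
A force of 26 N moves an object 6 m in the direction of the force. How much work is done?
W = Fd = 26×6 = 156.0 J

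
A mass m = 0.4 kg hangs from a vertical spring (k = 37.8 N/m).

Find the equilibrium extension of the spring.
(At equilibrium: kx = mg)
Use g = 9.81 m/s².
x_eq = mg/k = 0.4×9.81/37.8 = 0.1038 m = 10.38 cm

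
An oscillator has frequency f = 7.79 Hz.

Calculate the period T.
T = 1/f = 1/7.79 = 0.1284 s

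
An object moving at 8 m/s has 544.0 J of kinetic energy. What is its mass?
KE = ½mv² → m = 2KE/v² = 2×544.0/8² = 17.0 kg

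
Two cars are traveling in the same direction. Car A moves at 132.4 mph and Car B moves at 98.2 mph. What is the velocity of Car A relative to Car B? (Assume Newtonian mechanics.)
v_rel = v_A - v_B = 132.4 - 98.2 = 34.2 mph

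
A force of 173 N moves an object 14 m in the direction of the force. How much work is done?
W = Fd = 173×14 = 2422.0 J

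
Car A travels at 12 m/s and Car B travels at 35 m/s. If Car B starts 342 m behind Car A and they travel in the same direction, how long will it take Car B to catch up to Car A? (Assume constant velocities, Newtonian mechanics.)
Relative speed: v_rel = 35 - 12 = 23 m/s
Time to catch: t = d₀/v_rel = 342/23 = 14.87 s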